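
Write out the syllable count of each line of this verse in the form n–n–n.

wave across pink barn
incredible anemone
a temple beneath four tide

Line 1: wave (1), across (2), pink (1), barn (1) → 5
Line 2: incredible (4), anemone (4) → 8
Line 3: a (1), temple (2), beneath (2), four (1), tide (1) → 7

5–8–7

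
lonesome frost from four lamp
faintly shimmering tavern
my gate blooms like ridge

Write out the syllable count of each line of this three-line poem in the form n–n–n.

6–7–5

Line 1: lonesome(2) + frost(1) + from(1) + four(1) + lamp(1) = 6
Line 2: faintly(2) + shimmering(3) + tavern(2) = 7
Line 3: my(1) + gate(1) + blooms(1) + like(1) + ridge(1) = 5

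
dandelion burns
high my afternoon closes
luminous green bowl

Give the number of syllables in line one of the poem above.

5

Line one: "dandelion burns": 4+1 = 5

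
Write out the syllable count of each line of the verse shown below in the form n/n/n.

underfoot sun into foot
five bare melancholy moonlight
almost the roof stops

7/8/5

Line 1: underfoot(3) + sun(1) + into(2) + foot(1) = 7
Line 2: five(1) + bare(1) + melancholy(4) + moonlight(2) = 8
Line 3: almost(2) + the(1) + roof(1) + stops(1) = 5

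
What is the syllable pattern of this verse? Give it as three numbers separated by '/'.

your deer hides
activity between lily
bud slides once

Line 1: "your deer hides": 1+1+1 = 3
Line 2: "activity between lily": 4+2+2 = 8
Line 3: "bud slides once": 1+1+1 = 3

3/8/3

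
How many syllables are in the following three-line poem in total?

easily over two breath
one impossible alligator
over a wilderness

Line 1: "easily over two breath": 3+2+1+1 = 7
Line 2: "one impossible alligator": 1+4+4 = 9
Line 3: "over a wilderness": 2+1+3 = 6
Total: 7 + 9 + 6 = 22

22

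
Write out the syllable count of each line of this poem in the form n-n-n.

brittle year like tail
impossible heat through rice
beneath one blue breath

5-7-5

Line 1: "brittle year like tail": 2+1+1+1 = 5
Line 2: "impossible heat through rice": 4+1+1+1 = 7
Line 3: "beneath one blue breath": 2+1+1+1 = 5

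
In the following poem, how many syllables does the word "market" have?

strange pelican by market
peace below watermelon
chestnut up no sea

2

"market" has 2 syllables.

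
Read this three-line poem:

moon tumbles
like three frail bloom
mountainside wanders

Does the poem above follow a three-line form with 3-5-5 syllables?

Line 1: moon(1) + tumbles(2) = 3 ✓
Line 2: like(1) + three(1) + frail(1) + bloom(1) = 4 (expected 5)
Line 3: mountainside(3) + wanders(2) = 5 ✓

No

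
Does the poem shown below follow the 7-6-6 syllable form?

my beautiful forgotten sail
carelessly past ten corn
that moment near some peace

No

Line 1: my (1), beautiful (3), forgotten (3), sail (1) → 8 (expected 7)
Line 2: carelessly (3), past (1), ten (1), corn (1) → 6 ✓
Line 3: that (1), moment (2), near (1), some (1), peace (1) → 6 ✓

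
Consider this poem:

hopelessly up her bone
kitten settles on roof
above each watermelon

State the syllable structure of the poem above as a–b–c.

Line 1: "hopelessly up her bone": 3+1+1+1 = 6
Line 2: "kitten settles on roof": 2+2+1+1 = 6
Line 3: "above each watermelon": 2+1+4 = 7

6–6–7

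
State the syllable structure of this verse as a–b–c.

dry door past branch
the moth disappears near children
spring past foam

4–8–3

Line 1: "dry door past branch": 1+1+1+1 = 4
Line 2: "the moth disappears near children": 1+1+3+1+2 = 8
Line 3: "spring past foam": 1+1+1 = 3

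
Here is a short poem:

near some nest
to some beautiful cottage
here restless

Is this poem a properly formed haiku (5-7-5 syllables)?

No

Line 1: "near some nest": 1+1+1 = 3 (expected 5)
Line 2: "to some beautiful cottage": 1+1+3+2 = 7 ✓
Line 3: "here restless": 1+2 = 3 (expected 5)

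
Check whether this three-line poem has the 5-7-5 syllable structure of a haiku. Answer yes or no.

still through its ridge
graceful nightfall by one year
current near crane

Line 1: still(1) + through(1) + its(1) + ridge(1) = 4 (expected 5)
Line 2: graceful(2) + nightfall(2) + by(1) + one(1) + year(1) = 7 ✓
Line 3: current(2) + near(1) + crane(1) = 4 (expected 5)

No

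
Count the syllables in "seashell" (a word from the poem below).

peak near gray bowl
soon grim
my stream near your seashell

2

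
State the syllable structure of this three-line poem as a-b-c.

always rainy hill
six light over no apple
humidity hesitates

5-7-7

Line 1: always (2), rainy (2), hill (1) → 5
Line 2: six (1), light (1), over (2), no (1), apple (2) → 7
Line 3: humidity (4), hesitates (3) → 7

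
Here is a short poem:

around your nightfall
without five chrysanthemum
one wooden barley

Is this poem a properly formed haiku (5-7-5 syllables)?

Line 1: around (2), your (1), nightfall (2) → 5 ✓
Line 2: without (2), five (1), chrysanthemum (4) → 7 ✓
Line 3: one (1), wooden (2), barley (2) → 5 ✓

Yes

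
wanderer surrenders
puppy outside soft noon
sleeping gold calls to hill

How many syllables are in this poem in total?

Line 1: wanderer(3) + surrenders(3) = 6
Line 2: puppy(2) + outside(2) + soft(1) + noon(1) = 6
Line 3: sleeping(2) + gold(1) + calls(1) + to(1) + hill(1) = 6
Total: 6 + 6 + 6 = 18

18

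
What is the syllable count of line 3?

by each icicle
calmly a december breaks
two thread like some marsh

Line 3: two (1), thread (1), like (1), some (1), marsh (1) → 5

5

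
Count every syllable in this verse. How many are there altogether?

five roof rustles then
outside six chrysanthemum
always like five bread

17

Line 1: five(1) + roof(1) + rustles(2) + then(1) = 5
Line 2: outside(2) + six(1) + chrysanthemum(4) = 7
Line 3: always(2) + like(1) + five(1) + bread(1) = 5
Total: 5 + 7 + 5 = 17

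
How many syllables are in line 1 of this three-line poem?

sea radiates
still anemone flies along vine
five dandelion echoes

4

Line 1: sea (1), radiates (3) → 4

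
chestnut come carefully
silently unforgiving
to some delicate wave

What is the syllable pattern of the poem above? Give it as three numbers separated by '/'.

6/7/6

Line 1: "chestnut come carefully": 2+1+3 = 6
Line 2: "silently unforgiving": 3+4 = 7
Line 3: "to some delicate wave": 1+1+3+1 = 6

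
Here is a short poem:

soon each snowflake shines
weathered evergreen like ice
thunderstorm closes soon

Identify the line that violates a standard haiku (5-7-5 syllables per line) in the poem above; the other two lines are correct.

The third line

Line 1: soon (1), each (1), snowflake (2), shines (1) → 5 ✓
Line 2: weathered (2), evergreen (3), like (1), ice (1) → 7 ✓
Line 3: thunderstorm (3), closes (2), soon (1) → 6 (expected 5)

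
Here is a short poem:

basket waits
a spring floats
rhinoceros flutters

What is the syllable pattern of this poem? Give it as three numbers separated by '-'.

Line 1: basket (2), waits (1) → 3
Line 2: a (1), spring (1), floats (1) → 3
Line 3: rhinoceros (4), flutters (2) → 6

3-3-6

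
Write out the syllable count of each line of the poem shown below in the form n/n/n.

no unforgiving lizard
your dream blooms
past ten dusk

7/3/3

Line 1: no(1) + unforgiving(4) + lizard(2) = 7
Line 2: your(1) + dream(1) + blooms(1) = 3
Line 3: past(1) + ten(1) + dusk(1) = 3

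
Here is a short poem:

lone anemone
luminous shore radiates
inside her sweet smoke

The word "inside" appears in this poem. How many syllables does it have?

"inside" has 2 syllables.

2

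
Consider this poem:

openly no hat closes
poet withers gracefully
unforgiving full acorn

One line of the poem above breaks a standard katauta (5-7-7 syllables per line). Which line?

Line 1: openly(3) + no(1) + hat(1) + closes(2) = 7 (expected 5)
Line 2: poet(2) + withers(2) + gracefully(3) = 7 ✓
Line 3: unforgiving(4) + full(1) + acorn(2) = 7 ✓

Line 1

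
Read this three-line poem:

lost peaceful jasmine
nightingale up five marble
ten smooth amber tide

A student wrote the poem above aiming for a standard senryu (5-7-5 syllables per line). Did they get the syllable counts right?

Yes

Line 1: lost(1) + peaceful(2) + jasmine(2) = 5 ✓
Line 2: nightingale(3) + up(1) + five(1) + marble(2) = 7 ✓
Line 3: ten(1) + smooth(1) + amber(2) + tide(1) = 5 ✓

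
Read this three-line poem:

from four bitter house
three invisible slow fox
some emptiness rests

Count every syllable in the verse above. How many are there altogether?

Line 1: from(1) + four(1) + bitter(2) + house(1) = 5
Line 2: three(1) + invisible(4) + slow(1) + fox(1) = 7
Line 3: some(1) + emptiness(3) + rests(1) = 5
Total: 5 + 7 + 5 = 17

17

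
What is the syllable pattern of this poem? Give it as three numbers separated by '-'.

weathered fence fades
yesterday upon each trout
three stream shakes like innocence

4-7-7

Line 1: "weathered fence fades": 2+1+1 = 4
Line 2: "yesterday upon each trout": 3+2+1+1 = 7
Line 3: "three stream shakes like innocence": 1+1+1+1+3 = 7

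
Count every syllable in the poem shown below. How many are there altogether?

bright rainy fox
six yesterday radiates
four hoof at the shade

16

Line 1: "bright rainy fox": 1+2+1 = 4
Line 2: "six yesterday radiates": 1+3+3 = 7
Line 3: "four hoof at the shade": 1+1+1+1+1 = 5
Total: 4 + 7 + 5 = 16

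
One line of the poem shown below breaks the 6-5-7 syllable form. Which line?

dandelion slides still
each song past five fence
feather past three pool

Line 1: dandelion(4) + slides(1) + still(1) = 6 ✓
Line 2: each(1) + song(1) + past(1) + five(1) + fence(1) = 5 ✓
Line 3: feather(2) + past(1) + three(1) + pool(1) = 5 (expected 7)

The third line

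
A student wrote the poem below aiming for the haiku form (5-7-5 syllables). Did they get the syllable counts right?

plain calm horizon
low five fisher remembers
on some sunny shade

Yes

Line 1: plain(1) + calm(1) + horizon(3) = 5 ✓
Line 2: low(1) + five(1) + fisher(2) + remembers(3) = 7 ✓
Line 3: on(1) + some(1) + sunny(2) + shade(1) = 5 ✓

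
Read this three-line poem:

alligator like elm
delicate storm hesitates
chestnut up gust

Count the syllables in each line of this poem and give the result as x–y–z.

6–7–4

Line 1: alligator(4) + like(1) + elm(1) = 6
Line 2: delicate(3) + storm(1) + hesitates(3) = 7
Line 3: chestnut(2) + up(1) + gust(1) = 4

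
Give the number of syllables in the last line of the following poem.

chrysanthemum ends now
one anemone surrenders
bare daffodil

The last line: "bare daffodil": 1+3 = 4

4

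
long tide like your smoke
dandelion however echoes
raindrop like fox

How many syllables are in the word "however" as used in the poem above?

3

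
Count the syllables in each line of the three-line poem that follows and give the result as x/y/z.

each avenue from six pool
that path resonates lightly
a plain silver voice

7/7/5

Line 1: each (1), avenue (3), from (1), six (1), pool (1) → 7
Line 2: that (1), path (1), resonates (3), lightly (2) → 7
Line 3: a (1), plain (1), silver (2), voice (1) → 5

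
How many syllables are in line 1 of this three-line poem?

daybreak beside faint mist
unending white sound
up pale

6

Line 1: daybreak (2), beside (2), faint (1), mist (1) → 6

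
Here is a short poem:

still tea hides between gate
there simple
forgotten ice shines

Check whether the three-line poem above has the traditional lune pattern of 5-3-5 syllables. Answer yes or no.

Line 1: still (1), tea (1), hides (1), between (2), gate (1) → 6 (expected 5)
Line 2: there (1), simple (2) → 3 ✓
Line 3: forgotten (3), ice (1), shines (1) → 5 ✓

No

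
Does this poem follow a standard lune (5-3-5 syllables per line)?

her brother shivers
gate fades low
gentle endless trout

Line 1: her (1), brother (2), shivers (2) → 5 ✓
Line 2: gate (1), fades (1), low (1) → 3 ✓
Line 3: gentle (2), endless (2), trout (1) → 5 ✓

Yes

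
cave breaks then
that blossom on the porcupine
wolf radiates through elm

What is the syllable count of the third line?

6

The third line: wolf(1) + radiates(3) + through(1) + elm(1) = 6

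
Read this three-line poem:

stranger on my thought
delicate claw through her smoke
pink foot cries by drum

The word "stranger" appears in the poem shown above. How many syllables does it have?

"stranger" has 2 syllables.

2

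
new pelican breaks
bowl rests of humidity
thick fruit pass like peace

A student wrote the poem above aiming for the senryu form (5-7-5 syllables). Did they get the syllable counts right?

Line 1: "new pelican breaks": 1+3+1 = 5 ✓
Line 2: "bowl rests of humidity": 1+1+1+4 = 7 ✓
Line 3: "thick fruit pass like peace": 1+1+1+1+1 = 5 ✓

Yes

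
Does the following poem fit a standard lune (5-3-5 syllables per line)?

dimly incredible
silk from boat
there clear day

Line 1: dimly(2) + incredible(4) = 6 (expected 5)
Line 2: silk(1) + from(1) + boat(1) = 3 ✓
Line 3: there(1) + clear(1) + day(1) = 3 (expected 5)

No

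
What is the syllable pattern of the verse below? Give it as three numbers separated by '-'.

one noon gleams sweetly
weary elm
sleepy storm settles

Line 1: one(1) + noon(1) + gleams(1) + sweetly(2) = 5
Line 2: weary(2) + elm(1) = 3
Line 3: sleepy(2) + storm(1) + settles(2) = 5

5-3-5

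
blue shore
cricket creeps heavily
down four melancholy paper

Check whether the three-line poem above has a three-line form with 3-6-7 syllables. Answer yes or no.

No

Line 1: blue (1), shore (1) → 2 (expected 3)
Line 2: cricket (2), creeps (1), heavily (3) → 6 ✓
Line 3: down (1), four (1), melancholy (4), paper (2) → 8 (expected 7)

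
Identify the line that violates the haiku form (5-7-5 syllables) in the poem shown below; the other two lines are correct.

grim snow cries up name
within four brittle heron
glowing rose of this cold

Line 1: grim(1) + snow(1) + cries(1) + up(1) + name(1) = 5 ✓
Line 2: within(2) + four(1) + brittle(2) + heron(2) = 7 ✓
Line 3: glowing(2) + rose(1) + of(1) + this(1) + cold(1) = 6 (expected 5)

The third line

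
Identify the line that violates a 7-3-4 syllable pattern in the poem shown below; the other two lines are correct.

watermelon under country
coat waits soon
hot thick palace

Line 1: "watermelon under country": 4+2+2 = 8 (expected 7)
Line 2: "coat waits soon": 1+1+1 = 3 ✓
Line 3: "hot thick palace": 1+1+2 = 4 ✓

The first line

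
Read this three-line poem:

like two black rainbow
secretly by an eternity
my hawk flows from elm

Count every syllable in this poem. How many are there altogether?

Line 1: like(1) + two(1) + black(1) + rainbow(2) = 5
Line 2: secretly(3) + by(1) + an(1) + eternity(4) = 9
Line 3: my(1) + hawk(1) + flows(1) + from(1) + elm(1) = 5
Total: 5 + 9 + 5 = 19

19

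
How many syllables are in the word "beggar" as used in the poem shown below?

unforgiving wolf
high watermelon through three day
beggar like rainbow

2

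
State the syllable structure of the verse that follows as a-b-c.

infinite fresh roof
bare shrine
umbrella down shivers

Line 1: infinite (3), fresh (1), roof (1) → 5
Line 2: bare (1), shrine (1) → 2
Line 3: umbrella (3), down (1), shivers (2) → 6

5-2-6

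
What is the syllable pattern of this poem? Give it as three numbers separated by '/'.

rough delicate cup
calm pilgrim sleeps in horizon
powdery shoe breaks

Line 1: rough (1), delicate (3), cup (1) → 5
Line 2: calm (1), pilgrim (2), sleeps (1), in (1), horizon (3) → 8
Line 3: powdery (3), shoe (1), breaks (1) → 5

5/8/5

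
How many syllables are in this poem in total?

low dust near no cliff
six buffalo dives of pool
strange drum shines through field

17

Line 1: "low dust near no cliff": 1+1+1+1+1 = 5
Line 2: "six buffalo dives of pool": 1+3+1+1+1 = 7
Line 3: "strange drum shines through field": 1+1+1+1+1 = 5
Total: 5 + 7 + 5 = 17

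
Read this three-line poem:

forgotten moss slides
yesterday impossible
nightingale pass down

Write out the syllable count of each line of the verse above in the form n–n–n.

Line 1: forgotten (3), moss (1), slides (1) → 5
Line 2: yesterday (3), impossible (4) → 7
Line 3: nightingale (3), pass (1), down (1) → 5

5–7–5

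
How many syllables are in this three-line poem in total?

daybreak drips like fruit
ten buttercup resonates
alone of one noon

Line 1: daybreak (2), drips (1), like (1), fruit (1) → 5
Line 2: ten (1), buttercup (3), resonates (3) → 7
Line 3: alone (2), of (1), one (1), noon (1) → 5
Total: 5 + 7 + 5 = 17

17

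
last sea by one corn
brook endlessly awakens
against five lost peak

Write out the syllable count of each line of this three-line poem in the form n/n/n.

Line 1: last (1), sea (1), by (1), one (1), corn (1) → 5
Line 2: brook (1), endlessly (3), awakens (3) → 7
Line 3: against (2), five (1), lost (1), peak (1) → 5

5/7/5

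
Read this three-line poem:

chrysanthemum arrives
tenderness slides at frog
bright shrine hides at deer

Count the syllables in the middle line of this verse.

6

The middle line: tenderness (3), slides (1), at (1), frog (1) → 6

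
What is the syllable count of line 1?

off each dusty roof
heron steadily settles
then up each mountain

5

Line 1: off (1), each (1), dusty (2), roof (1) → 5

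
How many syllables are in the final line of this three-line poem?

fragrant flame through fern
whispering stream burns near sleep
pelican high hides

5

The final line: pelican(3) + high(1) + hides(1) = 5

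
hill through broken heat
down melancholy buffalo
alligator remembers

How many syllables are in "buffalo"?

3

"buffalo" has 3 syllables.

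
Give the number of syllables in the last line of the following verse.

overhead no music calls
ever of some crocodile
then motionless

4

The last line: then (1), motionless (3) → 4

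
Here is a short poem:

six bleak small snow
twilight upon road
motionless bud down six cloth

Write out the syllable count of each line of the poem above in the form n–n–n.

4–5–7

Line 1: "six bleak small snow": 1+1+1+1 = 4
Line 2: "twilight upon road": 2+2+1 = 5
Line 3: "motionless bud down six cloth": 3+1+1+1+1 = 7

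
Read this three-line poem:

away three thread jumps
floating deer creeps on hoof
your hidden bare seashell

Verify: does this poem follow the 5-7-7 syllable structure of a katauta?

No

Line 1: "away three thread jumps": 2+1+1+1 = 5 ✓
Line 2: "floating deer creeps on hoof": 2+1+1+1+1 = 6 (expected 7)
Line 3: "your hidden bare seashell": 1+2+1+2 = 6 (expected 7)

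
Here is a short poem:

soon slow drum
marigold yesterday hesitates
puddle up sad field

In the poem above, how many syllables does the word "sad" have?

1

"sad" has 1 syllable.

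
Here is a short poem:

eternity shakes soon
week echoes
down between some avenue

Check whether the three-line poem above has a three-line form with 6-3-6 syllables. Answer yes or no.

Line 1: eternity(4) + shakes(1) + soon(1) = 6 ✓
Line 2: week(1) + echoes(2) = 3 ✓
Line 3: down(1) + between(2) + some(1) + avenue(3) = 7 (expected 6)

No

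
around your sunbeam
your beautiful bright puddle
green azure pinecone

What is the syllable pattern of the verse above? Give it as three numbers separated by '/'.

Line 1: around (2), your (1), sunbeam (2) → 5
Line 2: your (1), beautiful (3), bright (1), puddle (2) → 7
Line 3: green (1), azure (2), pinecone (2) → 5

5/7/5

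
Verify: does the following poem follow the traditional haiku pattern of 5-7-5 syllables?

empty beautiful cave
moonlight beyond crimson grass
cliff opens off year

No

Line 1: empty(2) + beautiful(3) + cave(1) = 6 (expected 5)
Line 2: moonlight(2) + beyond(2) + crimson(2) + grass(1) = 7 ✓
Line 3: cliff(1) + opens(2) + off(1) + year(1) = 5 ✓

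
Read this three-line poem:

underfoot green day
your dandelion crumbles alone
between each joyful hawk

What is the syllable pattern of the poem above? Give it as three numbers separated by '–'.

5–9–6

Line 1: underfoot(3) + green(1) + day(1) = 5
Line 2: your(1) + dandelion(4) + crumbles(2) + alone(2) = 9
Line 3: between(2) + each(1) + joyful(2) + hawk(1) = 6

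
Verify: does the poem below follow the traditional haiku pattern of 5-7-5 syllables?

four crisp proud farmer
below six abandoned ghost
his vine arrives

No

Line 1: four(1) + crisp(1) + proud(1) + farmer(2) = 5 ✓
Line 2: below(2) + six(1) + abandoned(3) + ghost(1) = 7 ✓
Line 3: his(1) + vine(1) + arrives(2) = 4 (expected 5)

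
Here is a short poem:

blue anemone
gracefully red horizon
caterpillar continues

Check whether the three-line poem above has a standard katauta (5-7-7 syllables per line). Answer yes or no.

Line 1: blue (1), anemone (4) → 5 ✓
Line 2: gracefully (3), red (1), horizon (3) → 7 ✓
Line 3: caterpillar (4), continues (3) → 7 ✓

Yes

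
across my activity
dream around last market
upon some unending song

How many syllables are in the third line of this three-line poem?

The third line: upon (2), some (1), unending (3), song (1) → 7

7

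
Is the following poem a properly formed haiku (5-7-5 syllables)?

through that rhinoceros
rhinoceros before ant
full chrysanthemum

Line 1: "through that rhinoceros": 1+1+4 = 6 (expected 5)
Line 2: "rhinoceros before ant": 4+2+1 = 7 ✓
Line 3: "full chrysanthemum": 1+4 = 5 ✓

No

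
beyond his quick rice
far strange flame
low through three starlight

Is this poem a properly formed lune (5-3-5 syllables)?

Yes

Line 1: "beyond his quick rice": 2+1+1+1 = 5 ✓
Line 2: "far strange flame": 1+1+1 = 3 ✓
Line 3: "low through three starlight": 1+1+1+2 = 5 ✓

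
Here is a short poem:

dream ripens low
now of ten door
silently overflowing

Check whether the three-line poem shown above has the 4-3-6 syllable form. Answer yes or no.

Line 1: dream (1), ripens (2), low (1) → 4 ✓
Line 2: now (1), of (1), ten (1), door (1) → 4 (expected 3)
Line 3: silently (3), overflowing (4) → 7 (expected 6)

No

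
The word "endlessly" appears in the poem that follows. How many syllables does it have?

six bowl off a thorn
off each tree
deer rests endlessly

3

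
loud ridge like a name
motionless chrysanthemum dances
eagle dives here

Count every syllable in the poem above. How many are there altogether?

18

Line 1: loud (1), ridge (1), like (1), a (1), name (1) → 5
Line 2: motionless (3), chrysanthemum (4), dances (2) → 9
Line 3: eagle (2), dives (1), here (1) → 4
Total: 5 + 9 + 4 = 18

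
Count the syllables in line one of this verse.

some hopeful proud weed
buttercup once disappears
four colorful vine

Line one: "some hopeful proud weed": 1+2+1+1 = 5

5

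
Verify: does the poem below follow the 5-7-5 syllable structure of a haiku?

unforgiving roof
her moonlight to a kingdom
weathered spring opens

Line 1: "unforgiving roof": 4+1 = 5 ✓
Line 2: "her moonlight to a kingdom": 1+2+1+1+2 = 7 ✓
Line 3: "weathered spring opens": 2+1+2 = 5 ✓

Yes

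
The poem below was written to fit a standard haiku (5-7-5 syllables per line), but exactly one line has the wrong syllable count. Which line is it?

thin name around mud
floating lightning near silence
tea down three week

Line 1: thin(1) + name(1) + around(2) + mud(1) = 5 ✓
Line 2: floating(2) + lightning(2) + near(1) + silence(2) = 7 ✓
Line 3: tea(1) + down(1) + three(1) + week(1) = 4 (expected 5)

The third line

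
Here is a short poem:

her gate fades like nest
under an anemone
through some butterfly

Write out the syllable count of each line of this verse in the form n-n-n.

5-7-5

Line 1: her (1), gate (1), fades (1), like (1), nest (1) → 5
Line 2: under (2), an (1), anemone (4) → 7
Line 3: through (1), some (1), butterfly (3) → 5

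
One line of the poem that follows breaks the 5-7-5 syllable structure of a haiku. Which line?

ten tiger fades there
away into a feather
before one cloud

Line 1: ten (1), tiger (2), fades (1), there (1) → 5 ✓
Line 2: away (2), into (2), a (1), feather (2) → 7 ✓
Line 3: before (2), one (1), cloud (1) → 4 (expected 5)

The third line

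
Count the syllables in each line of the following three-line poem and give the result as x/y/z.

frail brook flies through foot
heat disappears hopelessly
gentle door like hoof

Line 1: "frail brook flies through foot": 1+1+1+1+1 = 5
Line 2: "heat disappears hopelessly": 1+3+3 = 7
Line 3: "gentle door like hoof": 2+1+1+1 = 5

5/7/5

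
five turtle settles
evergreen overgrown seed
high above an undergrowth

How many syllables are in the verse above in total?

Line 1: five(1) + turtle(2) + settles(2) = 5
Line 2: evergreen(3) + overgrown(3) + seed(1) = 7
Line 3: high(1) + above(2) + an(1) + undergrowth(3) = 7
Total: 5 + 7 + 7 = 19

19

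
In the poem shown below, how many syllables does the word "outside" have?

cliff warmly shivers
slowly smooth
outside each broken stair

2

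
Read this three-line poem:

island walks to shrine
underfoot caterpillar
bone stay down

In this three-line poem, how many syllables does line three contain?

Line three: bone (1), stay (1), down (1) → 3

3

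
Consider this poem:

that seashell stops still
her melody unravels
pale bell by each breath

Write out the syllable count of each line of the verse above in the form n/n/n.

Line 1: that(1) + seashell(2) + stops(1) + still(1) = 5
Line 2: her(1) + melody(3) + unravels(3) = 7
Line 3: pale(1) + bell(1) + by(1) + each(1) + breath(1) = 5

5/7/5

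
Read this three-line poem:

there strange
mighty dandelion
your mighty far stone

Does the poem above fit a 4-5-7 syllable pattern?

Line 1: "there strange": 1+1 = 2 (expected 4)
Line 2: "mighty dandelion": 2+4 = 6 (expected 5)
Line 3: "your mighty far stone": 1+2+1+1 = 5 (expected 7)

No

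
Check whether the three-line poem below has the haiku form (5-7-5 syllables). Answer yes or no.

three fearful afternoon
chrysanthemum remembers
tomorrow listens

Line 1: three (1), fearful (2), afternoon (3) → 6 (expected 5)
Line 2: chrysanthemum (4), remembers (3) → 7 ✓
Line 3: tomorrow (3), listens (2) → 5 ✓

No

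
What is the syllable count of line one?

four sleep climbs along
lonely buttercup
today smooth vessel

Line one: "four sleep climbs along": 1+1+1+2 = 5

5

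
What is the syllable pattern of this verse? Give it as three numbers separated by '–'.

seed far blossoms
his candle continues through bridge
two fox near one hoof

Line 1: "seed far blossoms": 1+1+2 = 4
Line 2: "his candle continues through bridge": 1+2+3+1+1 = 8
Line 3: "two fox near one hoof": 1+1+1+1+1 = 5

4–8–5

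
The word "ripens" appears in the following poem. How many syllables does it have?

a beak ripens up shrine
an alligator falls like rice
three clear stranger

2

"ripens" has 2 syllables.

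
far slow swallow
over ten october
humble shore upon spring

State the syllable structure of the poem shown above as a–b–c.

Line 1: far(1) + slow(1) + swallow(2) = 4
Line 2: over(2) + ten(1) + october(3) = 6
Line 3: humble(2) + shore(1) + upon(2) + spring(1) = 6

4–6–6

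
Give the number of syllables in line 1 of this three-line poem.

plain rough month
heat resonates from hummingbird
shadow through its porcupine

3

Line 1: plain (1), rough (1), month (1) → 3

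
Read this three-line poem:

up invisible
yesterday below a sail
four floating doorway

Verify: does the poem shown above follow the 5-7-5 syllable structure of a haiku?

Yes

Line 1: up (1), invisible (4) → 5 ✓
Line 2: yesterday (3), below (2), a (1), sail (1) → 7 ✓
Line 3: four (1), floating (2), doorway (2) → 5 ✓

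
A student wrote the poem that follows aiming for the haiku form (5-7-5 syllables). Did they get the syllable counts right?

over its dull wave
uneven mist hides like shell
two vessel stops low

Line 1: over(2) + its(1) + dull(1) + wave(1) = 5 ✓
Line 2: uneven(3) + mist(1) + hides(1) + like(1) + shell(1) = 7 ✓
Line 3: two(1) + vessel(2) + stops(1) + low(1) = 5 ✓

Yes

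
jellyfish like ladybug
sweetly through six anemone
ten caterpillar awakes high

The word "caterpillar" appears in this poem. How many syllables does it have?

4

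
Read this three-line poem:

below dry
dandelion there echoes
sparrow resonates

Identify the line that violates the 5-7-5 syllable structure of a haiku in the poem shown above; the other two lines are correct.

Line 1: "below dry": 2+1 = 3 (expected 5)
Line 2: "dandelion there echoes": 4+1+2 = 7 ✓
Line 3: "sparrow resonates": 2+3 = 5 ✓

The first line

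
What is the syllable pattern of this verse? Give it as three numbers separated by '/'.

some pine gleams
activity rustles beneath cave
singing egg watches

Line 1: some(1) + pine(1) + gleams(1) = 3
Line 2: activity(4) + rustles(2) + beneath(2) + cave(1) = 9
Line 3: singing(2) + egg(1) + watches(2) = 5

3/9/5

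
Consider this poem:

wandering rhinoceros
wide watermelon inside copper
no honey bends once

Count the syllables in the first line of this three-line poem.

7

The first line: wandering(3) + rhinoceros(4) = 7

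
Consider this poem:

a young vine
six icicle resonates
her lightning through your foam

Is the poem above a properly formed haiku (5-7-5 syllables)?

No

Line 1: a(1) + young(1) + vine(1) = 3 (expected 5)
Line 2: six(1) + icicle(3) + resonates(3) = 7 ✓
Line 3: her(1) + lightning(2) + through(1) + your(1) + foam(1) = 6 (expected 5)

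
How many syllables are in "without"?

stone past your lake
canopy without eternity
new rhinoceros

2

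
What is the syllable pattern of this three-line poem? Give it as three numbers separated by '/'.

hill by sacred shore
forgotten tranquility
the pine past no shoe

Line 1: hill (1), by (1), sacred (2), shore (1) → 5
Line 2: forgotten (3), tranquility (4) → 7
Line 3: the (1), pine (1), past (1), no (1), shoe (1) → 5

5/7/5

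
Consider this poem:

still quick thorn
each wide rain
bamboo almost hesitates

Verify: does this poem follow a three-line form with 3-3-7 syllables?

Yes

Line 1: still (1), quick (1), thorn (1) → 3 ✓
Line 2: each (1), wide (1), rain (1) → 3 ✓
Line 3: bamboo (2), almost (2), hesitates (3) → 7 ✓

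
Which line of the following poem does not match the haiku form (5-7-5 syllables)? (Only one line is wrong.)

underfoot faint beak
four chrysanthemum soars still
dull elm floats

The third line

Line 1: underfoot (3), faint (1), beak (1) → 5 ✓
Line 2: four (1), chrysanthemum (4), soars (1), still (1) → 7 ✓
Line 3: dull (1), elm (1), floats (1) → 3 (expected 5)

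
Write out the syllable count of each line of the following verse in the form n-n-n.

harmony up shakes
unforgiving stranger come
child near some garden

5-7-5

Line 1: harmony (3), up (1), shakes (1) → 5
Line 2: unforgiving (4), stranger (2), come (1) → 7
Line 3: child (1), near (1), some (1), garden (2) → 5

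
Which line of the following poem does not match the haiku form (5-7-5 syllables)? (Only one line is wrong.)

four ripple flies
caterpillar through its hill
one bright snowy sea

Line 1: four (1), ripple (2), flies (1) → 4 (expected 5)
Line 2: caterpillar (4), through (1), its (1), hill (1) → 7 ✓
Line 3: one (1), bright (1), snowy (2), sea (1) → 5 ✓

The first line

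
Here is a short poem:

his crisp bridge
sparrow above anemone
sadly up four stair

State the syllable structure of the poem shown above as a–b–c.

3–8–5

Line 1: his(1) + crisp(1) + bridge(1) = 3
Line 2: sparrow(2) + above(2) + anemone(4) = 8
Line 3: sadly(2) + up(1) + four(1) + stair(1) = 5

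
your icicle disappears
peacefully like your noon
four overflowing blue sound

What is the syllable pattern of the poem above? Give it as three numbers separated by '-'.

Line 1: "your icicle disappears": 1+3+3 = 7
Line 2: "peacefully like your noon": 3+1+1+1 = 6
Line 3: "four overflowing blue sound": 1+4+1+1 = 7

7-6-7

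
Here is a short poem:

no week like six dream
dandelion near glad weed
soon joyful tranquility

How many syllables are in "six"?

"six" has 1 syllable.

1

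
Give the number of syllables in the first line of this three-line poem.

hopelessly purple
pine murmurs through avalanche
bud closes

5

The first line: "hopelessly purple": 3+2 = 5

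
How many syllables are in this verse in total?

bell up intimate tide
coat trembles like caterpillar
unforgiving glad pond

Line 1: bell(1) + up(1) + intimate(3) + tide(1) = 6
Line 2: coat(1) + trembles(2) + like(1) + caterpillar(4) = 8
Line 3: unforgiving(4) + glad(1) + pond(1) = 6
Total: 6 + 8 + 6 = 20

20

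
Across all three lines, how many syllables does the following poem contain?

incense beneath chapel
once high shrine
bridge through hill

12

Line 1: "incense beneath chapel": 2+2+2 = 6
Line 2: "once high shrine": 1+1+1 = 3
Line 3: "bridge through hill": 1+1+1 = 3
Total: 6 + 3 + 3 = 12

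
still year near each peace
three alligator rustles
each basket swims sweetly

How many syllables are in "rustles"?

"rustles" has 2 syllables.

2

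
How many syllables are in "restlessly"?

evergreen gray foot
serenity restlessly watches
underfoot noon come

3

"restlessly" has 3 syllables.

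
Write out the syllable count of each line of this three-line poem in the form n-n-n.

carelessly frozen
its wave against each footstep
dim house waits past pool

Line 1: "carelessly frozen": 3+2 = 5
Line 2: "its wave against each footstep": 1+1+2+1+2 = 7
Line 3: "dim house waits past pool": 1+1+1+1+1 = 5

5-7-5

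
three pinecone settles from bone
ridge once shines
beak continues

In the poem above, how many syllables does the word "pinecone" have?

2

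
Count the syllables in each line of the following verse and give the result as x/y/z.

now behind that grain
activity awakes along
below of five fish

Line 1: now(1) + behind(2) + that(1) + grain(1) = 5
Line 2: activity(4) + awakes(2) + along(2) = 8
Line 3: below(2) + of(1) + five(1) + fish(1) = 5

5/8/5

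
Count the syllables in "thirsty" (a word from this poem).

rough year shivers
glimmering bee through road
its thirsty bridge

2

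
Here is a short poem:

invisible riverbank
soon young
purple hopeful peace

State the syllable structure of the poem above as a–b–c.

7–2–5

Line 1: "invisible riverbank": 4+3 = 7
Line 2: "soon young": 1+1 = 2
Line 3: "purple hopeful peace": 2+2+1 = 5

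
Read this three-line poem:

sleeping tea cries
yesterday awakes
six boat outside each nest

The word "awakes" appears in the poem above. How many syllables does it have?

"awakes" has 2 syllables.

2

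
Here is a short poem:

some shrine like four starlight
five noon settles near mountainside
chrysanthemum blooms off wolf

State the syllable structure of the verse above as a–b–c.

6–8–7

Line 1: some(1) + shrine(1) + like(1) + four(1) + starlight(2) = 6
Line 2: five(1) + noon(1) + settles(2) + near(1) + mountainside(3) = 8
Line 3: chrysanthemum(4) + blooms(1) + off(1) + wolf(1) = 7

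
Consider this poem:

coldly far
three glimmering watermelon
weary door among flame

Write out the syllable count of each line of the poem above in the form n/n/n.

3/8/6

Line 1: coldly(2) + far(1) = 3
Line 2: three(1) + glimmering(3) + watermelon(4) = 8
Line 3: weary(2) + door(1) + among(2) + flame(1) = 6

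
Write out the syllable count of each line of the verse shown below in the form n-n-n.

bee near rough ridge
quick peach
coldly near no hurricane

Line 1: "bee near rough ridge": 1+1+1+1 = 4
Line 2: "quick peach": 1+1 = 2
Line 3: "coldly near no hurricane": 2+1+1+3 = 7

4-2-7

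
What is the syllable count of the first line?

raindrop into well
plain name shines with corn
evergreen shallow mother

The first line: raindrop(2) + into(2) + well(1) = 5

5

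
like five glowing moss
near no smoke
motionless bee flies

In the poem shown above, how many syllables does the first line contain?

5

The first line: like (1), five (1), glowing (2), moss (1) → 5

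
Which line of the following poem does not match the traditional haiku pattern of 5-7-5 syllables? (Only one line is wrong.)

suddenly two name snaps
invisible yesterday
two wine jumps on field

The first line

Line 1: suddenly (3), two (1), name (1), snaps (1) → 6 (expected 5)
Line 2: invisible (4), yesterday (3) → 7 ✓
Line 3: two (1), wine (1), jumps (1), on (1), field (1) → 5 ✓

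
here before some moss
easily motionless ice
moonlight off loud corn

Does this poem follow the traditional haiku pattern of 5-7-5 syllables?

Yes

Line 1: here(1) + before(2) + some(1) + moss(1) = 5 ✓
Line 2: easily(3) + motionless(3) + ice(1) = 7 ✓
Line 3: moonlight(2) + off(1) + loud(1) + corn(1) = 5 ✓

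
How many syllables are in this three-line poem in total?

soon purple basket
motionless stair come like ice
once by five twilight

17

Line 1: "soon purple basket": 1+2+2 = 5
Line 2: "motionless stair come like ice": 3+1+1+1+1 = 7
Line 3: "once by five twilight": 1+1+1+2 = 5
Total: 5 + 7 + 5 = 17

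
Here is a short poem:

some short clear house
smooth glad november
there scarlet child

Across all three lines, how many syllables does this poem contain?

Line 1: some(1) + short(1) + clear(1) + house(1) = 4
Line 2: smooth(1) + glad(1) + november(3) = 5
Line 3: there(1) + scarlet(2) + child(1) = 4
Total: 4 + 5 + 4 = 13

13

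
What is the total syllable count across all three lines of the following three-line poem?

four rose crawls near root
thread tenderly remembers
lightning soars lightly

17

Line 1: four(1) + rose(1) + crawls(1) + near(1) + root(1) = 5
Line 2: thread(1) + tenderly(3) + remembers(3) = 7
Line 3: lightning(2) + soars(1) + lightly(2) = 5
Total: 5 + 7 + 5 = 17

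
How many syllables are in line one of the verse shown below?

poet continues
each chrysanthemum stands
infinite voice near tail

Line one: poet (2), continues (3) → 5

5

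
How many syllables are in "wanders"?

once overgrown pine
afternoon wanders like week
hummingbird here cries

"wanders" has 2 syllables.

2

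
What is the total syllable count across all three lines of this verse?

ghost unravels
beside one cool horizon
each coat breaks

14

Line 1: ghost (1), unravels (3) → 4
Line 2: beside (2), one (1), cool (1), horizon (3) → 7
Line 3: each (1), coat (1), breaks (1) → 3
Total: 4 + 7 + 3 = 14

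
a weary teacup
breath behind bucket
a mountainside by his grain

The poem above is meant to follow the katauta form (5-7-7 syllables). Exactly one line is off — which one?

Line 1: "a weary teacup": 1+2+2 = 5 ✓
Line 2: "breath behind bucket": 1+2+2 = 5 (expected 7)
Line 3: "a mountainside by his grain": 1+3+1+1+1 = 7 ✓

Line 2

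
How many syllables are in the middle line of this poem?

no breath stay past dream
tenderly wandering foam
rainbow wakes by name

The middle line: tenderly(3) + wandering(3) + foam(1) = 7

7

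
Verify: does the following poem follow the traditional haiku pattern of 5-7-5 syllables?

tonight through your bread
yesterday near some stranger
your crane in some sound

Line 1: tonight (2), through (1), your (1), bread (1) → 5 ✓
Line 2: yesterday (3), near (1), some (1), stranger (2) → 7 ✓
Line 3: your (1), crane (1), in (1), some (1), sound (1) → 5 ✓

Yes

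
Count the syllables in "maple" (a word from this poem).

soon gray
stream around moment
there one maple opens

2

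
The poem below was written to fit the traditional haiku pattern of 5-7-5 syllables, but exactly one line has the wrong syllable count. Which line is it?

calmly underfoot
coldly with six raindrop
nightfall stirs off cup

Line 2

Line 1: calmly (2), underfoot (3) → 5 ✓
Line 2: coldly (2), with (1), six (1), raindrop (2) → 6 (expected 7)
Line 3: nightfall (2), stirs (1), off (1), cup (1) → 5 ✓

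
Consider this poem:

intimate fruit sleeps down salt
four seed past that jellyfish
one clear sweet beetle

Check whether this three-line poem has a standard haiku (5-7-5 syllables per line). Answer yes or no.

Line 1: "intimate fruit sleeps down salt": 3+1+1+1+1 = 7 (expected 5)
Line 2: "four seed past that jellyfish": 1+1+1+1+3 = 7 ✓
Line 3: "one clear sweet beetle": 1+1+1+2 = 5 ✓

No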